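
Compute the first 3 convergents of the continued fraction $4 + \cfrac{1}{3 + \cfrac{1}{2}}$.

4/1, 13/3, 30/7

Using the convergent recurrence p_i = a_i*p_{i-1} + p_{i-2}, q_i = a_i*q_{i-1} + q_{i-2} with p_{-2}=0, p_{-1}=1, q_{-2}=1, q_{-1}=0:
  i=0: a_0=4, p_0 = 4*1 + 0 = 4, q_0 = 4*0 + 1 = 1.
  i=1: a_1=3, p_1 = 3*4 + 1 = 13, q_1 = 3*1 + 0 = 3.
  i=2: a_2=2, p_2 = 2*13 + 4 = 30, q_2 = 2*3 + 1 = 7.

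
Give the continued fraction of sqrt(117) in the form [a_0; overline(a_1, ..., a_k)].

Write x_i = (sqrt(117) + m_i)/d_i with (m_0, d_0) = (0, 1). a_0 = floor(sqrt(117)) = 10, since 10^2 = 100 <= 117 < 121 = 11^2.
Iterate m_{i+1} = d_i*a_i - m_i, d_{i+1} = (117 - m_{i+1}^2)/d_i, a_{i+1} = floor((a_0 + m_{i+1})/d_{i+1}):
  m_1 = 1*10 - 0 = 10, d_1 = (117 - 10^2)/1 = 17/1 = 17, a_1 = floor((10 + 10)/17) = 1.
  m_2 = 17*1 - 10 = 7, d_2 = (117 - 7^2)/17 = 68/17 = 4, a_2 = floor((10 + 7)/4) = 4.
  m_3 = 4*4 - 7 = 9, d_3 = (117 - 9^2)/4 = 36/4 = 9, a_3 = floor((10 + 9)/9) = 2.
  m_4 = 9*2 - 9 = 9, d_4 = (117 - 9^2)/9 = 36/9 = 4, a_4 = floor((10 + 9)/4) = 4.
  m_5 = 4*4 - 9 = 7, d_5 = (117 - 7^2)/4 = 68/4 = 17, a_5 = floor((10 + 7)/17) = 1.
  m_6 = 17*1 - 7 = 10, d_6 = (117 - 10^2)/17 = 17/17 = 1, a_6 = floor((10 + 10)/1) = 20.
  m_7 = 1*20 - 10 = 10, d_7 = (117 - 10^2)/1 = 17/1 = 17: (m_7, d_7) = (m_1, d_1) = (10, 17), so from here the quotients repeat a_1, ..., a_6; the period length is 6.
Hence the expansion of sqrt(117) is a_0 = 10 followed by the repeating block 1, 4, 2, 4, 1, 20 (period 6).

[10; overline(1, 4, 2, 4, 1, 20)]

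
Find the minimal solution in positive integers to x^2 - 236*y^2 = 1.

(x, y) = (561799, 36570)

First expand sqrt(236) as a continued fraction. With x_i = (sqrt(236) + m_i)/d_i and (m_0, d_0) = (0, 1): a_0 = floor(sqrt(236)) = 15, since 15^2 = 225 <= 236 < 256 = 16^2.
Iterate m_{i+1} = d_i*a_i - m_i, d_{i+1} = (236 - m_{i+1}^2)/d_i, a_{i+1} = floor((a_0 + m_{i+1})/d_{i+1}):
  m_1 = 1*15 - 0 = 15, d_1 = (236 - 15^2)/1 = 11/1 = 11, a_1 = floor((15 + 15)/11) = 2.
  m_2 = 11*2 - 15 = 7, d_2 = (236 - 7^2)/11 = 187/11 = 17, a_2 = floor((15 + 7)/17) = 1.
  m_3 = 17*1 - 7 = 10, d_3 = (236 - 10^2)/17 = 136/17 = 8, a_3 = floor((15 + 10)/8) = 3.
  m_4 = 8*3 - 10 = 14, d_4 = (236 - 14^2)/8 = 40/8 = 5, a_4 = floor((15 + 14)/5) = 5.
  m_5 = 5*5 - 14 = 11, d_5 = (236 - 11^2)/5 = 115/5 = 23, a_5 = floor((15 + 11)/23) = 1.
  m_6 = 23*1 - 11 = 12, d_6 = (236 - 12^2)/23 = 92/23 = 4, a_6 = floor((15 + 12)/4) = 6.
  m_7 = 4*6 - 12 = 12, d_7 = (236 - 12^2)/4 = 92/4 = 23, a_7 = floor((15 + 12)/23) = 1.
  m_8 = 23*1 - 12 = 11, d_8 = (236 - 11^2)/23 = 115/23 = 5, a_8 = floor((15 + 11)/5) = 5.
  m_9 = 5*5 - 11 = 14, d_9 = (236 - 14^2)/5 = 40/5 = 8, a_9 = floor((15 + 14)/8) = 3.
  m_10 = 8*3 - 14 = 10, d_10 = (236 - 10^2)/8 = 136/8 = 17, a_10 = floor((15 + 10)/17) = 1.
  m_11 = 17*1 - 10 = 7, d_11 = (236 - 7^2)/17 = 187/17 = 11, a_11 = floor((15 + 7)/11) = 2.
  m_12 = 11*2 - 7 = 15, d_12 = (236 - 15^2)/11 = 11/11 = 1, a_12 = floor((15 + 15)/1) = 30.
  m_13 = 1*30 - 15 = 15, d_13 = (236 - 15^2)/1 = 11/1 = 11: (m_13, d_13) = (m_1, d_1) = (15, 11), so from here the quotients repeat a_1, ..., a_12; the period length is 12.
So sqrt(236) = [15; (2, 1, 3, 5, 1, 6, 1, 5, 3, 1, 2, 30)] with period length k = 12.
k is even, so the fundamental solution of x^2 - 236y^2 = 1 is (p_{k-1}, q_{k-1}) = (p_11, q_11); compute convergents through index 11.
Convergents (p_i = a_i*p_{i-1} + p_{i-2}, q_i = a_i*q_{i-1} + q_{i-2} with p_{-2}=0, p_{-1}=1, q_{-2}=1, q_{-1}=0):
  i=0: a_0=15, p_0 = 15*1 + 0 = 15, q_0 = 15*0 + 1 = 1.
  i=1: a_1=2, p_1 = 2*15 + 1 = 31, q_1 = 2*1 + 0 = 2.
  i=2: a_2=1, p_2 = 1*31 + 15 = 46, q_2 = 1*2 + 1 = 3.
  i=3: a_3=3, p_3 = 3*46 + 31 = 169, q_3 = 3*3 + 2 = 11.
  i=4: a_4=5, p_4 = 5*169 + 46 = 891, q_4 = 5*11 + 3 = 58.
  i=5: a_5=1, p_5 = 1*891 + 169 = 1060, q_5 = 1*58 + 11 = 69.
  i=6: a_6=6, p_6 = 6*1060 + 891 = 7251, q_6 = 6*69 + 58 = 472.
  i=7: a_7=1, p_7 = 1*7251 + 1060 = 8311, q_7 = 1*472 + 69 = 541.
  i=8: a_8=5, p_8 = 5*8311 + 7251 = 48806, q_8 = 5*541 + 472 = 3177.
  i=9: a_9=3, p_9 = 3*48806 + 8311 = 154729, q_9 = 3*3177 + 541 = 10072.
  i=10: a_10=1, p_10 = 1*154729 + 48806 = 203535, q_10 = 1*10072 + 3177 = 13249.
  i=11: a_11=2, p_11 = 2*203535 + 154729 = 561799, q_11 = 2*13249 + 10072 = 36570.
Check: 561799^2 - 236*36570^2 = 315618116401 - 315618116400 = 1, so (x, y) = (561799, 36570) solves the equation, and by the theorem it is the least positive solution.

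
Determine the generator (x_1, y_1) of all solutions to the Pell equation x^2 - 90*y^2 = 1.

First expand sqrt(90) as a continued fraction. With x_i = (sqrt(90) + m_i)/d_i and (m_0, d_0) = (0, 1): a_0 = floor(sqrt(90)) = 9, since 9^2 = 81 <= 90 < 100 = 10^2.
Iterate m_{i+1} = d_i*a_i - m_i, d_{i+1} = (90 - m_{i+1}^2)/d_i, a_{i+1} = floor((a_0 + m_{i+1})/d_{i+1}):
  m_1 = 1*9 - 0 = 9, d_1 = (90 - 9^2)/1 = 9/1 = 9, a_1 = floor((9 + 9)/9) = 2.
  m_2 = 9*2 - 9 = 9, d_2 = (90 - 9^2)/9 = 9/9 = 1, a_2 = floor((9 + 9)/1) = 18.
  m_3 = 1*18 - 9 = 9, d_3 = (90 - 9^2)/1 = 9/1 = 9: (m_3, d_3) = (m_1, d_1) = (9, 9), so from here the quotients repeat a_1, a_2; the period length is 2.
So sqrt(90) = [9; (2, 18)] with period length k = 2.
k is even, so the fundamental solution of x^2 - 90y^2 = 1 is (p_{k-1}, q_{k-1}) = (p_1, q_1); compute convergents through index 1.
Convergents (p_i = a_i*p_{i-1} + p_{i-2}, q_i = a_i*q_{i-1} + q_{i-2} with p_{-2}=0, p_{-1}=1, q_{-2}=1, q_{-1}=0):
  i=0: a_0=9, p_0 = 9*1 + 0 = 9, q_0 = 9*0 + 1 = 1.
  i=1: a_1=2, p_1 = 2*9 + 1 = 19, q_1 = 2*1 + 0 = 2.
Check: 19^2 - 90*2^2 = 361 - 360 = 1, so (x, y) = (19, 2) solves the equation, and by the theorem it is the least positive solution.

(x, y) = (19, 2)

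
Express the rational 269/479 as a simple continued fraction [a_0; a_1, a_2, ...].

Run the Euclidean algorithm on 269 and 479; the successive quotients are the partial quotients a_0, a_1, ... (each step inverts the fractional part left over by the previous one):
  269 = 0*479 + 269, so a_0 = 0.
  479 = 1*269 + 210, so a_1 = 1.
  269 = 1*210 + 59, so a_2 = 1.
  210 = 3*59 + 33, so a_3 = 3.
  59 = 1*33 + 26, so a_4 = 1.
  33 = 1*26 + 7, so a_5 = 1.
  26 = 3*7 + 5, so a_6 = 3.
  7 = 1*5 + 2, so a_7 = 1.
  5 = 2*2 + 1, so a_8 = 2.
  2 = 2*1 + 0, so a_9 = 2.
The remainder reaches 0 after 10 divisions, so the expansion has 10 partial quotients, read off in order.

[0; 1, 1, 3, 1, 1, 3, 1, 2, 2]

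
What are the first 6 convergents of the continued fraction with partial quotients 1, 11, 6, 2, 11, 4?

1/1, 12/11, 73/67, 158/145, 1811/1662, 7402/6793

Using the convergent recurrence p_i = a_i*p_{i-1} + p_{i-2}, q_i = a_i*q_{i-1} + q_{i-2} with p_{-2}=0, p_{-1}=1, q_{-2}=1, q_{-1}=0:
  i=0: a_0=1, p_0 = 1*1 + 0 = 1, q_0 = 1*0 + 1 = 1.
  i=1: a_1=11, p_1 = 11*1 + 1 = 12, q_1 = 11*1 + 0 = 11.
  i=2: a_2=6, p_2 = 6*12 + 1 = 73, q_2 = 6*11 + 1 = 67.
  i=3: a_3=2, p_3 = 2*73 + 12 = 158, q_3 = 2*67 + 11 = 145.
  i=4: a_4=11, p_4 = 11*158 + 73 = 1811, q_4 = 11*145 + 67 = 1662.
  i=5: a_5=4, p_5 = 4*1811 + 158 = 7402, q_5 = 4*1662 + 145 = 6793.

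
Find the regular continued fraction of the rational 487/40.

[12; 5, 1, 2, 2]

Run the Euclidean algorithm on 487 and 40; the successive quotients are the partial quotients a_0, a_1, ... (each step inverts the fractional part left over by the previous one):
  487 = 12*40 + 7, so a_0 = 12.
  40 = 5*7 + 5, so a_1 = 5.
  7 = 1*5 + 2, so a_2 = 1.
  5 = 2*2 + 1, so a_3 = 2.
  2 = 2*1 + 0, so a_4 = 2.
The remainder reaches 0 after 5 divisions, so the expansion has 5 partial quotients, read off in order.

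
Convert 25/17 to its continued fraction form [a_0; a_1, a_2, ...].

Run the Euclidean algorithm on 25 and 17; the successive quotients are the partial quotients a_0, a_1, ... (each step inverts the fractional part left over by the previous one):
  25 = 1*17 + 8, so a_0 = 1.
  17 = 2*8 + 1, so a_1 = 2.
  8 = 8*1 + 0, so a_2 = 8.
The remainder reaches 0 after 3 divisions, so the expansion has 3 partial quotients, read off in order.

[1; 2, 8]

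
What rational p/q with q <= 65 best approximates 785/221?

103/29

Expand x = 785/221 as a continued fraction with the Euclidean algorithm:
  785 = 3*221 + 122, so a_0 = 3.
  221 = 1*122 + 99, so a_1 = 1.
  122 = 1*99 + 23, so a_2 = 1.
  99 = 4*23 + 7, so a_3 = 4.
  23 = 3*7 + 2, so a_4 = 3.
  7 = 3*2 + 1, so a_5 = 3.
  2 = 2*1 + 0, so a_6 = 2.
so x = [3; 1, 1, 4, 3, 3, 2].
Convergents (p_i = a_i*p_{i-1} + p_{i-2}, q_i = a_i*q_{i-1} + q_{i-2} with p_{-2}=0, p_{-1}=1, q_{-2}=1, q_{-1}=0), until the denominator exceeds 65:
  i=0: a_0=3, p_0 = 3*1 + 0 = 3, q_0 = 3*0 + 1 = 1.
  i=1: a_1=1, p_1 = 1*3 + 1 = 4, q_1 = 1*1 + 0 = 1.
  i=2: a_2=1, p_2 = 1*4 + 3 = 7, q_2 = 1*1 + 1 = 2.
  i=3: a_3=4, p_3 = 4*7 + 4 = 32, q_3 = 4*2 + 1 = 9.
  i=4: a_4=3, p_4 = 3*32 + 7 = 103, q_4 = 3*9 + 2 = 29.
  i=5: a_5=3, p_5 = 3*103 + 32 = 341, q_5 = 3*29 + 9 = 96.
q_5 = 96 > 65, so the last convergent with denominator <= 65 is p_4/q_4 = 103/29.
The closest fraction with denominator <= 65 is either p_4/q_4 or the intermediate fraction (k*p_4 + p_3)/(k*q_4 + q_3) with the largest k >= 1 whose denominator stays <= 65; these approach x as k grows, and every other convergent or intermediate fraction in range is farther away.
Largest k: floor((65 - q_3)/q_4) = floor((65 - 9)/29) = 1.
That gives (1*103 + 32)/(1*29 + 9) = 135/38.
Compare the errors: |x - 103/29| = |785*29 - 103*221|/(221*29) = 2/6409, and |x - 135/38| = |785*38 - 135*221|/(221*38) = 5/8398.
Cross-multiplying, 2*8398 = 16796 < 32045 = 5*6409, so 2/6409 is smaller: the convergent 103/29 is closer to x than 135/38.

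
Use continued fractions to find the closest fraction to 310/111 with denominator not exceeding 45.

81/29

Expand x = 310/111 as a continued fraction with the Euclidean algorithm:
  310 = 2*111 + 88, so a_0 = 2.
  111 = 1*88 + 23, so a_1 = 1.
  88 = 3*23 + 19, so a_2 = 3.
  23 = 1*19 + 4, so a_3 = 1.
  19 = 4*4 + 3, so a_4 = 4.
  4 = 1*3 + 1, so a_5 = 1.
  3 = 3*1 + 0, so a_6 = 3.
so x = [2; 1, 3, 1, 4, 1, 3].
Convergents (p_i = a_i*p_{i-1} + p_{i-2}, q_i = a_i*q_{i-1} + q_{i-2} with p_{-2}=0, p_{-1}=1, q_{-2}=1, q_{-1}=0), until the denominator exceeds 45:
  i=0: a_0=2, p_0 = 2*1 + 0 = 2, q_0 = 2*0 + 1 = 1.
  i=1: a_1=1, p_1 = 1*2 + 1 = 3, q_1 = 1*1 + 0 = 1.
  i=2: a_2=3, p_2 = 3*3 + 2 = 11, q_2 = 3*1 + 1 = 4.
  i=3: a_3=1, p_3 = 1*11 + 3 = 14, q_3 = 1*4 + 1 = 5.
  i=4: a_4=4, p_4 = 4*14 + 11 = 67, q_4 = 4*5 + 4 = 24.
  i=5: a_5=1, p_5 = 1*67 + 14 = 81, q_5 = 1*24 + 5 = 29.
  i=6: a_6=3, p_6 = 3*81 + 67 = 310, q_6 = 3*29 + 24 = 111.
q_6 = 111 > 45, so the last convergent with denominator <= 45 is p_5/q_5 = 81/29.
The closest fraction with denominator <= 45 is either p_5/q_5 or the intermediate fraction (k*p_5 + p_4)/(k*q_5 + q_4) with the largest k >= 1 whose denominator stays <= 45; these approach x as k grows, and every other convergent or intermediate fraction in range is farther away.
Largest k: floor((45 - q_4)/q_5) = floor((45 - 24)/29) = 0.
Since k = 0, no intermediate fraction beyond p_5/q_5 has denominator <= 45, so the convergent 81/29 is the closest (its error is |310*29 - 81*111|/(111*29) = 1/3219).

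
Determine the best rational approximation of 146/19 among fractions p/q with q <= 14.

Expand x = 146/19 as a continued fraction with the Euclidean algorithm:
  146 = 7*19 + 13, so a_0 = 7.
  19 = 1*13 + 6, so a_1 = 1.
  13 = 2*6 + 1, so a_2 = 2.
  6 = 6*1 + 0, so a_3 = 6.
so x = [7; 1, 2, 6].
Convergents (p_i = a_i*p_{i-1} + p_{i-2}, q_i = a_i*q_{i-1} + q_{i-2} with p_{-2}=0, p_{-1}=1, q_{-2}=1, q_{-1}=0), until the denominator exceeds 14:
  i=0: a_0=7, p_0 = 7*1 + 0 = 7, q_0 = 7*0 + 1 = 1.
  i=1: a_1=1, p_1 = 1*7 + 1 = 8, q_1 = 1*1 + 0 = 1.
  i=2: a_2=2, p_2 = 2*8 + 7 = 23, q_2 = 2*1 + 1 = 3.
  i=3: a_3=6, p_3 = 6*23 + 8 = 146, q_3 = 6*3 + 1 = 19.
q_3 = 19 > 14, so the last convergent with denominator <= 14 is p_2/q_2 = 23/3.
The closest fraction with denominator <= 14 is either p_2/q_2 or the intermediate fraction (k*p_2 + p_1)/(k*q_2 + q_1) with the largest k >= 1 whose denominator stays <= 14; these approach x as k grows, and every other convergent or intermediate fraction in range is farther away.
Largest k: floor((14 - q_1)/q_2) = floor((14 - 1)/3) = 4.
That gives (4*23 + 8)/(4*3 + 1) = 100/13.
Compare the errors: |x - 23/3| = |146*3 - 23*19|/(19*3) = 1/57, and |x - 100/13| = |146*13 - 100*19|/(19*13) = 2/247.
Cross-multiplying, 2*57 = 114 < 247 = 1*247, so 2/247 is smaller: the intermediate fraction 100/13 is closer to x than 23/3.

100/13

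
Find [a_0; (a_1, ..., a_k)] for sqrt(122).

Write x_i = (sqrt(122) + m_i)/d_i with (m_0, d_0) = (0, 1). a_0 = floor(sqrt(122)) = 11, since 11^2 = 121 <= 122 < 144 = 12^2.
Iterate m_{i+1} = d_i*a_i - m_i, d_{i+1} = (122 - m_{i+1}^2)/d_i, a_{i+1} = floor((a_0 + m_{i+1})/d_{i+1}):
  m_1 = 1*11 - 0 = 11, d_1 = (122 - 11^2)/1 = 1/1 = 1, a_1 = floor((11 + 11)/1) = 22.
  m_2 = 1*22 - 11 = 11, d_2 = (122 - 11^2)/1 = 1/1 = 1: (m_2, d_2) = (m_1, d_1) = (11, 1), so from here the quotient a_1 repeats; the period length is 1.
Hence the expansion of sqrt(122) is a_0 = 11 followed by the repeating block 22 (period 1).

[11; (22)]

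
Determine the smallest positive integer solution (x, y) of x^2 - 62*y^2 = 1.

First expand sqrt(62) as a continued fraction. With x_i = (sqrt(62) + m_i)/d_i and (m_0, d_0) = (0, 1): a_0 = floor(sqrt(62)) = 7, since 7^2 = 49 <= 62 < 64 = 8^2.
Iterate m_{i+1} = d_i*a_i - m_i, d_{i+1} = (62 - m_{i+1}^2)/d_i, a_{i+1} = floor((a_0 + m_{i+1})/d_{i+1}):
  m_1 = 1*7 - 0 = 7, d_1 = (62 - 7^2)/1 = 13/1 = 13, a_1 = floor((7 + 7)/13) = 1.
  m_2 = 13*1 - 7 = 6, d_2 = (62 - 6^2)/13 = 26/13 = 2, a_2 = floor((7 + 6)/2) = 6.
  m_3 = 2*6 - 6 = 6, d_3 = (62 - 6^2)/2 = 26/2 = 13, a_3 = floor((7 + 6)/13) = 1.
  m_4 = 13*1 - 6 = 7, d_4 = (62 - 7^2)/13 = 13/13 = 1, a_4 = floor((7 + 7)/1) = 14.
  m_5 = 1*14 - 7 = 7, d_5 = (62 - 7^2)/1 = 13/1 = 13: (m_5, d_5) = (m_1, d_1) = (7, 13), so from here the quotients repeat a_1, ..., a_4; the period length is 4.
So sqrt(62) = [7; (1, 6, 1, 14)] with period length k = 4.
k is even, so the fundamental solution of x^2 - 62y^2 = 1 is (p_{k-1}, q_{k-1}) = (p_3, q_3); compute convergents through index 3.
Convergents (p_i = a_i*p_{i-1} + p_{i-2}, q_i = a_i*q_{i-1} + q_{i-2} with p_{-2}=0, p_{-1}=1, q_{-2}=1, q_{-1}=0):
  i=0: a_0=7, p_0 = 7*1 + 0 = 7, q_0 = 7*0 + 1 = 1.
  i=1: a_1=1, p_1 = 1*7 + 1 = 8, q_1 = 1*1 + 0 = 1.
  i=2: a_2=6, p_2 = 6*8 + 7 = 55, q_2 = 6*1 + 1 = 7.
  i=3: a_3=1, p_3 = 1*55 + 8 = 63, q_3 = 1*7 + 1 = 8.
Check: 63^2 - 62*8^2 = 3969 - 3968 = 1, so (x, y) = (63, 8) solves the equation, and by the theorem it is the least positive solution.

(x, y) = (63, 8)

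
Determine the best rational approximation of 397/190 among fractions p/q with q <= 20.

Expand x = 397/190 as a continued fraction with the Euclidean algorithm:
  397 = 2*190 + 17, so a_0 = 2.
  190 = 11*17 + 3, so a_1 = 11.
  17 = 5*3 + 2, so a_2 = 5.
  3 = 1*2 + 1, so a_3 = 1.
  2 = 2*1 + 0, so a_4 = 2.
so x = [2; 11, 5, 1, 2].
Convergents (p_i = a_i*p_{i-1} + p_{i-2}, q_i = a_i*q_{i-1} + q_{i-2} with p_{-2}=0, p_{-1}=1, q_{-2}=1, q_{-1}=0), until the denominator exceeds 20:
  i=0: a_0=2, p_0 = 2*1 + 0 = 2, q_0 = 2*0 + 1 = 1.
  i=1: a_1=11, p_1 = 11*2 + 1 = 23, q_1 = 11*1 + 0 = 11.
  i=2: a_2=5, p_2 = 5*23 + 2 = 117, q_2 = 5*11 + 1 = 56.
q_2 = 56 > 20, so the last convergent with denominator <= 20 is p_1/q_1 = 23/11.
The closest fraction with denominator <= 20 is either p_1/q_1 or the intermediate fraction (k*p_1 + p_0)/(k*q_1 + q_0) with the largest k >= 1 whose denominator stays <= 20; these approach x as k grows, and every other convergent or intermediate fraction in range is farther away.
Largest k: floor((20 - q_0)/q_1) = floor((20 - 1)/11) = 1.
That gives (1*23 + 2)/(1*11 + 1) = 25/12.
Compare the errors: |x - 23/11| = |397*11 - 23*190|/(190*11) = 3/2090, and |x - 25/12| = |397*12 - 25*190|/(190*12) = 14/2280.
Cross-multiplying, 3*2280 = 6840 < 29260 = 14*2090, so 3/2090 is smaller: the convergent 23/11 is closer to x than 25/12.

23/11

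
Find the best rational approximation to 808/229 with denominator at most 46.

Expand x = 808/229 as a continued fraction with the Euclidean algorithm:
  808 = 3*229 + 121, so a_0 = 3.
  229 = 1*121 + 108, so a_1 = 1.
  121 = 1*108 + 13, so a_2 = 1.
  108 = 8*13 + 4, so a_3 = 8.
  13 = 3*4 + 1, so a_4 = 3.
  4 = 4*1 + 0, so a_5 = 4.
so x = [3; 1, 1, 8, 3, 4].
Convergents (p_i = a_i*p_{i-1} + p_{i-2}, q_i = a_i*q_{i-1} + q_{i-2} with p_{-2}=0, p_{-1}=1, q_{-2}=1, q_{-1}=0), until the denominator exceeds 46:
  i=0: a_0=3, p_0 = 3*1 + 0 = 3, q_0 = 3*0 + 1 = 1.
  i=1: a_1=1, p_1 = 1*3 + 1 = 4, q_1 = 1*1 + 0 = 1.
  i=2: a_2=1, p_2 = 1*4 + 3 = 7, q_2 = 1*1 + 1 = 2.
  i=3: a_3=8, p_3 = 8*7 + 4 = 60, q_3 = 8*2 + 1 = 17.
  i=4: a_4=3, p_4 = 3*60 + 7 = 187, q_4 = 3*17 + 2 = 53.
q_4 = 53 > 46, so the last convergent with denominator <= 46 is p_3/q_3 = 60/17.
The closest fraction with denominator <= 46 is either p_3/q_3 or the intermediate fraction (k*p_3 + p_2)/(k*q_3 + q_2) with the largest k >= 1 whose denominator stays <= 46; these approach x as k grows, and every other convergent or intermediate fraction in range is farther away.
Largest k: floor((46 - q_2)/q_3) = floor((46 - 2)/17) = 2.
That gives (2*60 + 7)/(2*17 + 2) = 127/36.
Compare the errors: |x - 60/17| = |808*17 - 60*229|/(229*17) = 4/3893, and |x - 127/36| = |808*36 - 127*229|/(229*36) = 5/8244.
Cross-multiplying, 5*3893 = 19465 < 32976 = 4*8244, so 5/8244 is smaller: the intermediate fraction 127/36 is closer to x than 60/17.

127/36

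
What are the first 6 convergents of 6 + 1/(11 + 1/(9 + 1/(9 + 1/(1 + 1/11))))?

Using the convergent recurrence p_i = a_i*p_{i-1} + p_{i-2}, q_i = a_i*q_{i-1} + q_{i-2} with p_{-2}=0, p_{-1}=1, q_{-2}=1, q_{-1}=0:
  i=0: a_0=6, p_0 = 6*1 + 0 = 6, q_0 = 6*0 + 1 = 1.
  i=1: a_1=11, p_1 = 11*6 + 1 = 67, q_1 = 11*1 + 0 = 11.
  i=2: a_2=9, p_2 = 9*67 + 6 = 609, q_2 = 9*11 + 1 = 100.
  i=3: a_3=9, p_3 = 9*609 + 67 = 5548, q_3 = 9*100 + 11 = 911.
  i=4: a_4=1, p_4 = 1*5548 + 609 = 6157, q_4 = 1*911 + 100 = 1011.
  i=5: a_5=11, p_5 = 11*6157 + 5548 = 73275, q_5 = 11*1011 + 911 = 12032.

6/1, 67/11, 609/100, 5548/911, 6157/1011, 73275/12032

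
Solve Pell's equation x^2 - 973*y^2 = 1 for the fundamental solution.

(x, y) = (903223, 28956)

First expand sqrt(973) as a continued fraction. With x_i = (sqrt(973) + m_i)/d_i and (m_0, d_0) = (0, 1): a_0 = floor(sqrt(973)) = 31, since 31^2 = 961 <= 973 < 1024 = 32^2.
Iterate m_{i+1} = d_i*a_i - m_i, d_{i+1} = (973 - m_{i+1}^2)/d_i, a_{i+1} = floor((a_0 + m_{i+1})/d_{i+1}):
  m_1 = 1*31 - 0 = 31, d_1 = (973 - 31^2)/1 = 12/1 = 12, a_1 = floor((31 + 31)/12) = 5.
  m_2 = 12*5 - 31 = 29, d_2 = (973 - 29^2)/12 = 132/12 = 11, a_2 = floor((31 + 29)/11) = 5.
  m_3 = 11*5 - 29 = 26, d_3 = (973 - 26^2)/11 = 297/11 = 27, a_3 = floor((31 + 26)/27) = 2.
  m_4 = 27*2 - 26 = 28, d_4 = (973 - 28^2)/27 = 189/27 = 7, a_4 = floor((31 + 28)/7) = 8.
  m_5 = 7*8 - 28 = 28, d_5 = (973 - 28^2)/7 = 189/7 = 27, a_5 = floor((31 + 28)/27) = 2.
  m_6 = 27*2 - 28 = 26, d_6 = (973 - 26^2)/27 = 297/27 = 11, a_6 = floor((31 + 26)/11) = 5.
  m_7 = 11*5 - 26 = 29, d_7 = (973 - 29^2)/11 = 132/11 = 12, a_7 = floor((31 + 29)/12) = 5.
  m_8 = 12*5 - 29 = 31, d_8 = (973 - 31^2)/12 = 12/12 = 1, a_8 = floor((31 + 31)/1) = 62.
  m_9 = 1*62 - 31 = 31, d_9 = (973 - 31^2)/1 = 12/1 = 12: (m_9, d_9) = (m_1, d_1) = (31, 12), so from here the quotients repeat a_1, ..., a_8; the period length is 8.
So sqrt(973) = [31; (5, 5, 2, 8, 2, 5, 5, 62)] with period length k = 8.
k is even, so the fundamental solution of x^2 - 973y^2 = 1 is (p_{k-1}, q_{k-1}) = (p_7, q_7); compute convergents through index 7.
Convergents (p_i = a_i*p_{i-1} + p_{i-2}, q_i = a_i*q_{i-1} + q_{i-2} with p_{-2}=0, p_{-1}=1, q_{-2}=1, q_{-1}=0):
  i=0: a_0=31, p_0 = 31*1 + 0 = 31, q_0 = 31*0 + 1 = 1.
  i=1: a_1=5, p_1 = 5*31 + 1 = 156, q_1 = 5*1 + 0 = 5.
  i=2: a_2=5, p_2 = 5*156 + 31 = 811, q_2 = 5*5 + 1 = 26.
  i=3: a_3=2, p_3 = 2*811 + 156 = 1778, q_3 = 2*26 + 5 = 57.
  i=4: a_4=8, p_4 = 8*1778 + 811 = 15035, q_4 = 8*57 + 26 = 482.
  i=5: a_5=2, p_5 = 2*15035 + 1778 = 31848, q_5 = 2*482 + 57 = 1021.
  i=6: a_6=5, p_6 = 5*31848 + 15035 = 174275, q_6 = 5*1021 + 482 = 5587.
  i=7: a_7=5, p_7 = 5*174275 + 31848 = 903223, q_7 = 5*5587 + 1021 = 28956.
Check: 903223^2 - 973*28956^2 = 815811787729 - 815811787728 = 1, so (x, y) = (903223, 28956) solves the equation, and by the theorem it is the least positive solution.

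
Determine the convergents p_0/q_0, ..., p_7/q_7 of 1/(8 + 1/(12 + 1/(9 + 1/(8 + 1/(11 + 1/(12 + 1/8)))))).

0/1, 1/8, 12/97, 109/881, 884/7145, 9833/79476, 118880/960857, 960873/7766332

Using the convergent recurrence p_i = a_i*p_{i-1} + p_{i-2}, q_i = a_i*q_{i-1} + q_{i-2} with p_{-2}=0, p_{-1}=1, q_{-2}=1, q_{-1}=0:
  i=0: a_0=0, p_0 = 0*1 + 0 = 0, q_0 = 0*0 + 1 = 1.
  i=1: a_1=8, p_1 = 8*0 + 1 = 1, q_1 = 8*1 + 0 = 8.
  i=2: a_2=12, p_2 = 12*1 + 0 = 12, q_2 = 12*8 + 1 = 97.
  i=3: a_3=9, p_3 = 9*12 + 1 = 109, q_3 = 9*97 + 8 = 881.
  i=4: a_4=8, p_4 = 8*109 + 12 = 884, q_4 = 8*881 + 97 = 7145.
  i=5: a_5=11, p_5 = 11*884 + 109 = 9833, q_5 = 11*7145 + 881 = 79476.
  i=6: a_6=12, p_6 = 12*9833 + 884 = 118880, q_6 = 12*79476 + 7145 = 960857.
  i=7: a_7=8, p_7 = 8*118880 + 9833 = 960873, q_7 = 8*960857 + 79476 = 7766332.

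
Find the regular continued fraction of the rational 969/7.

[138; 2, 3]

Run the Euclidean algorithm on 969 and 7; the successive quotients are the partial quotients a_0, a_1, ... (each step inverts the fractional part left over by the previous one):
  969 = 138*7 + 3, so a_0 = 138.
  7 = 2*3 + 1, so a_1 = 2.
  3 = 3*1 + 0, so a_2 = 3.
The remainder reaches 0 after 3 divisions, so the expansion has 3 partial quotients, read off in order.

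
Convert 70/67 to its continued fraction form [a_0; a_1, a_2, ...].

Run the Euclidean algorithm on 70 and 67; the successive quotients are the partial quotients a_0, a_1, ... (each step inverts the fractional part left over by the previous one):
  70 = 1*67 + 3, so a_0 = 1.
  67 = 22*3 + 1, so a_1 = 22.
  3 = 3*1 + 0, so a_2 = 3.
The remainder reaches 0 after 3 divisions, so the expansion has 3 partial quotients, read off in order.

[1; 22, 3]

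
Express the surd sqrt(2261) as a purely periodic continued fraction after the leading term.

[47; (1, 1, 4, 1, 1, 94)]

Write x_i = (sqrt(2261) + m_i)/d_i with (m_0, d_0) = (0, 1). a_0 = floor(sqrt(2261)) = 47, since 47^2 = 2209 <= 2261 < 2304 = 48^2.
Iterate m_{i+1} = d_i*a_i - m_i, d_{i+1} = (2261 - m_{i+1}^2)/d_i, a_{i+1} = floor((a_0 + m_{i+1})/d_{i+1}):
  m_1 = 1*47 - 0 = 47, d_1 = (2261 - 47^2)/1 = 52/1 = 52, a_1 = floor((47 + 47)/52) = 1.
  m_2 = 52*1 - 47 = 5, d_2 = (2261 - 5^2)/52 = 2236/52 = 43, a_2 = floor((47 + 5)/43) = 1.
  m_3 = 43*1 - 5 = 38, d_3 = (2261 - 38^2)/43 = 817/43 = 19, a_3 = floor((47 + 38)/19) = 4.
  m_4 = 19*4 - 38 = 38, d_4 = (2261 - 38^2)/19 = 817/19 = 43, a_4 = floor((47 + 38)/43) = 1.
  m_5 = 43*1 - 38 = 5, d_5 = (2261 - 5^2)/43 = 2236/43 = 52, a_5 = floor((47 + 5)/52) = 1.
  m_6 = 52*1 - 5 = 47, d_6 = (2261 - 47^2)/52 = 52/52 = 1, a_6 = floor((47 + 47)/1) = 94.
  m_7 = 1*94 - 47 = 47, d_7 = (2261 - 47^2)/1 = 52/1 = 52: (m_7, d_7) = (m_1, d_1) = (47, 52), so from here the quotients repeat a_1, ..., a_6; the period length is 6.
Hence the expansion of sqrt(2261) is a_0 = 47 followed by the repeating block 1, 1, 4, 1, 1, 94 (period 6).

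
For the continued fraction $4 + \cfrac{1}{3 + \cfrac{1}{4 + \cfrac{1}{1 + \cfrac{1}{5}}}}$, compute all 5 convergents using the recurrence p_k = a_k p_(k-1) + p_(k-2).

4/1, 13/3, 56/13, 69/16, 401/93

Using the convergent recurrence p_i = a_i*p_{i-1} + p_{i-2}, q_i = a_i*q_{i-1} + q_{i-2} with p_{-2}=0, p_{-1}=1, q_{-2}=1, q_{-1}=0:
  i=0: a_0=4, p_0 = 4*1 + 0 = 4, q_0 = 4*0 + 1 = 1.
  i=1: a_1=3, p_1 = 3*4 + 1 = 13, q_1 = 3*1 + 0 = 3.
  i=2: a_2=4, p_2 = 4*13 + 4 = 56, q_2 = 4*3 + 1 = 13.
  i=3: a_3=1, p_3 = 1*56 + 13 = 69, q_3 = 1*13 + 3 = 16.
  i=4: a_4=5, p_4 = 5*69 + 56 = 401, q_4 = 5*16 + 13 = 93.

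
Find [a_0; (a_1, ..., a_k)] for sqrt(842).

Write x_i = (sqrt(842) + m_i)/d_i with (m_0, d_0) = (0, 1). a_0 = floor(sqrt(842)) = 29, since 29^2 = 841 <= 842 < 900 = 30^2.
Iterate m_{i+1} = d_i*a_i - m_i, d_{i+1} = (842 - m_{i+1}^2)/d_i, a_{i+1} = floor((a_0 + m_{i+1})/d_{i+1}):
  m_1 = 1*29 - 0 = 29, d_1 = (842 - 29^2)/1 = 1/1 = 1, a_1 = floor((29 + 29)/1) = 58.
  m_2 = 1*58 - 29 = 29, d_2 = (842 - 29^2)/1 = 1/1 = 1: (m_2, d_2) = (m_1, d_1) = (29, 1), so from here the quotient a_1 repeats; the period length is 1.
Hence the expansion of sqrt(842) is a_0 = 29 followed by the repeating block 58 (period 1).

[29; (58)]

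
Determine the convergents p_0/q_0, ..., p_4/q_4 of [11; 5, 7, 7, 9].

Using the convergent recurrence p_i = a_i*p_{i-1} + p_{i-2}, q_i = a_i*q_{i-1} + q_{i-2} with p_{-2}=0, p_{-1}=1, q_{-2}=1, q_{-1}=0:
  i=0: a_0=11, p_0 = 11*1 + 0 = 11, q_0 = 11*0 + 1 = 1.
  i=1: a_1=5, p_1 = 5*11 + 1 = 56, q_1 = 5*1 + 0 = 5.
  i=2: a_2=7, p_2 = 7*56 + 11 = 403, q_2 = 7*5 + 1 = 36.
  i=3: a_3=7, p_3 = 7*403 + 56 = 2877, q_3 = 7*36 + 5 = 257.
  i=4: a_4=9, p_4 = 9*2877 + 403 = 26296, q_4 = 9*257 + 36 = 2349.

11/1, 56/5, 403/36, 2877/257, 26296/2349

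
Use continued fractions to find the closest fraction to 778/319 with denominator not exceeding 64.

Expand x = 778/319 as a continued fraction with the Euclidean algorithm:
  778 = 2*319 + 140, so a_0 = 2.
  319 = 2*140 + 39, so a_1 = 2.
  140 = 3*39 + 23, so a_2 = 3.
  39 = 1*23 + 16, so a_3 = 1.
  23 = 1*16 + 7, so a_4 = 1.
  16 = 2*7 + 2, so a_5 = 2.
  7 = 3*2 + 1, so a_6 = 3.
  2 = 2*1 + 0, so a_7 = 2.
so x = [2; 2, 3, 1, 1, 2, 3, 2].
Convergents (p_i = a_i*p_{i-1} + p_{i-2}, q_i = a_i*q_{i-1} + q_{i-2} with p_{-2}=0, p_{-1}=1, q_{-2}=1, q_{-1}=0), until the denominator exceeds 64:
  i=0: a_0=2, p_0 = 2*1 + 0 = 2, q_0 = 2*0 + 1 = 1.
  i=1: a_1=2, p_1 = 2*2 + 1 = 5, q_1 = 2*1 + 0 = 2.
  i=2: a_2=3, p_2 = 3*5 + 2 = 17, q_2 = 3*2 + 1 = 7.
  i=3: a_3=1, p_3 = 1*17 + 5 = 22, q_3 = 1*7 + 2 = 9.
  i=4: a_4=1, p_4 = 1*22 + 17 = 39, q_4 = 1*9 + 7 = 16.
  i=5: a_5=2, p_5 = 2*39 + 22 = 100, q_5 = 2*16 + 9 = 41.
  i=6: a_6=3, p_6 = 3*100 + 39 = 339, q_6 = 3*41 + 16 = 139.
q_6 = 139 > 64, so the last convergent with denominator <= 64 is p_5/q_5 = 100/41.
The closest fraction with denominator <= 64 is either p_5/q_5 or the intermediate fraction (k*p_5 + p_4)/(k*q_5 + q_4) with the largest k >= 1 whose denominator stays <= 64; these approach x as k grows, and every other convergent or intermediate fraction in range is farther away.
Largest k: floor((64 - q_4)/q_5) = floor((64 - 16)/41) = 1.
That gives (1*100 + 39)/(1*41 + 16) = 139/57.
Compare the errors: |x - 100/41| = |778*41 - 100*319|/(319*41) = 2/13079, and |x - 139/57| = |778*57 - 139*319|/(319*57) = 5/18183.
Cross-multiplying, 2*18183 = 36366 < 65395 = 5*13079, so 2/13079 is smaller: the convergent 100/41 is closer to x than 139/57.

100/41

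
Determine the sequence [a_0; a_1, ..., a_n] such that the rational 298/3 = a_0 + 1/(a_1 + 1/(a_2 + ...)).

Run the Euclidean algorithm on 298 and 3; the successive quotients are the partial quotients a_0, a_1, ... (each step inverts the fractional part left over by the previous one):
  298 = 99*3 + 1, so a_0 = 99.
  3 = 3*1 + 0, so a_1 = 3.
The remainder reaches 0 after 2 divisions, so the expansion has 2 partial quotients, read off in order.

[99; 3]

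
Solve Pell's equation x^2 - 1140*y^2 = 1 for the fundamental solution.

First expand sqrt(1140) as a continued fraction. With x_i = (sqrt(1140) + m_i)/d_i and (m_0, d_0) = (0, 1): a_0 = floor(sqrt(1140)) = 33, since 33^2 = 1089 <= 1140 < 1156 = 34^2.
Iterate m_{i+1} = d_i*a_i - m_i, d_{i+1} = (1140 - m_{i+1}^2)/d_i, a_{i+1} = floor((a_0 + m_{i+1})/d_{i+1}):
  m_1 = 1*33 - 0 = 33, d_1 = (1140 - 33^2)/1 = 51/1 = 51, a_1 = floor((33 + 33)/51) = 1.
  m_2 = 51*1 - 33 = 18, d_2 = (1140 - 18^2)/51 = 816/51 = 16, a_2 = floor((33 + 18)/16) = 3.
  m_3 = 16*3 - 18 = 30, d_3 = (1140 - 30^2)/16 = 240/16 = 15, a_3 = floor((33 + 30)/15) = 4.
  m_4 = 15*4 - 30 = 30, d_4 = (1140 - 30^2)/15 = 240/15 = 16, a_4 = floor((33 + 30)/16) = 3.
  m_5 = 16*3 - 30 = 18, d_5 = (1140 - 18^2)/16 = 816/16 = 51, a_5 = floor((33 + 18)/51) = 1.
  m_6 = 51*1 - 18 = 33, d_6 = (1140 - 33^2)/51 = 51/51 = 1, a_6 = floor((33 + 33)/1) = 66.
  m_7 = 1*66 - 33 = 33, d_7 = (1140 - 33^2)/1 = 51/1 = 51: (m_7, d_7) = (m_1, d_1) = (33, 51), so from here the quotients repeat a_1, ..., a_6; the period length is 6.
So sqrt(1140) = [33; (1, 3, 4, 3, 1, 66)] with period length k = 6.
k is even, so the fundamental solution of x^2 - 1140y^2 = 1 is (p_{k-1}, q_{k-1}) = (p_5, q_5); compute convergents through index 5.
Convergents (p_i = a_i*p_{i-1} + p_{i-2}, q_i = a_i*q_{i-1} + q_{i-2} with p_{-2}=0, p_{-1}=1, q_{-2}=1, q_{-1}=0):
  i=0: a_0=33, p_0 = 33*1 + 0 = 33, q_0 = 33*0 + 1 = 1.
  i=1: a_1=1, p_1 = 1*33 + 1 = 34, q_1 = 1*1 + 0 = 1.
  i=2: a_2=3, p_2 = 3*34 + 33 = 135, q_2 = 3*1 + 1 = 4.
  i=3: a_3=4, p_3 = 4*135 + 34 = 574, q_3 = 4*4 + 1 = 17.
  i=4: a_4=3, p_4 = 3*574 + 135 = 1857, q_4 = 3*17 + 4 = 55.
  i=5: a_5=1, p_5 = 1*1857 + 574 = 2431, q_5 = 1*55 + 17 = 72.
Check: 2431^2 - 1140*72^2 = 5909761 - 5909760 = 1, so (x, y) = (2431, 72) solves the equation, and by the theorem it is the least positive solution.

(x, y) = (2431, 72)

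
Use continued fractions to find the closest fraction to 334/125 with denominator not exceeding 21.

8/3

Expand x = 334/125 as a continued fraction with the Euclidean algorithm:
  334 = 2*125 + 84, so a_0 = 2.
  125 = 1*84 + 41, so a_1 = 1.
  84 = 2*41 + 2, so a_2 = 2.
  41 = 20*2 + 1, so a_3 = 20.
  2 = 2*1 + 0, so a_4 = 2.
so x = [2; 1, 2, 20, 2].
Convergents (p_i = a_i*p_{i-1} + p_{i-2}, q_i = a_i*q_{i-1} + q_{i-2} with p_{-2}=0, p_{-1}=1, q_{-2}=1, q_{-1}=0), until the denominator exceeds 21:
  i=0: a_0=2, p_0 = 2*1 + 0 = 2, q_0 = 2*0 + 1 = 1.
  i=1: a_1=1, p_1 = 1*2 + 1 = 3, q_1 = 1*1 + 0 = 1.
  i=2: a_2=2, p_2 = 2*3 + 2 = 8, q_2 = 2*1 + 1 = 3.
  i=3: a_3=20, p_3 = 20*8 + 3 = 163, q_3 = 20*3 + 1 = 61.
q_3 = 61 > 21, so the last convergent with denominator <= 21 is p_2/q_2 = 8/3.
The closest fraction with denominator <= 21 is either p_2/q_2 or the intermediate fraction (k*p_2 + p_1)/(k*q_2 + q_1) with the largest k >= 1 whose denominator stays <= 21; these approach x as k grows, and every other convergent or intermediate fraction in range is farther away.
Largest k: floor((21 - q_1)/q_2) = floor((21 - 1)/3) = 6.
That gives (6*8 + 3)/(6*3 + 1) = 51/19.
Compare the errors: |x - 8/3| = |334*3 - 8*125|/(125*3) = 2/375, and |x - 51/19| = |334*19 - 51*125|/(125*19) = 29/2375.
Cross-multiplying, 2*2375 = 4750 < 10875 = 29*375, so 2/375 is smaller: the convergent 8/3 is closer to x than 51/19.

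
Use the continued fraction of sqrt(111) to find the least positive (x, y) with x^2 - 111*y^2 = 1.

First expand sqrt(111) as a continued fraction. With x_i = (sqrt(111) + m_i)/d_i and (m_0, d_0) = (0, 1): a_0 = floor(sqrt(111)) = 10, since 10^2 = 100 <= 111 < 121 = 11^2.
Iterate m_{i+1} = d_i*a_i - m_i, d_{i+1} = (111 - m_{i+1}^2)/d_i, a_{i+1} = floor((a_0 + m_{i+1})/d_{i+1}):
  m_1 = 1*10 - 0 = 10, d_1 = (111 - 10^2)/1 = 11/1 = 11, a_1 = floor((10 + 10)/11) = 1.
  m_2 = 11*1 - 10 = 1, d_2 = (111 - 1^2)/11 = 110/11 = 10, a_2 = floor((10 + 1)/10) = 1.
  m_3 = 10*1 - 1 = 9, d_3 = (111 - 9^2)/10 = 30/10 = 3, a_3 = floor((10 + 9)/3) = 6.
  m_4 = 3*6 - 9 = 9, d_4 = (111 - 9^2)/3 = 30/3 = 10, a_4 = floor((10 + 9)/10) = 1.
  m_5 = 10*1 - 9 = 1, d_5 = (111 - 1^2)/10 = 110/10 = 11, a_5 = floor((10 + 1)/11) = 1.
  m_6 = 11*1 - 1 = 10, d_6 = (111 - 10^2)/11 = 11/11 = 1, a_6 = floor((10 + 10)/1) = 20.
  m_7 = 1*20 - 10 = 10, d_7 = (111 - 10^2)/1 = 11/1 = 11: (m_7, d_7) = (m_1, d_1) = (10, 11), so from here the quotients repeat a_1, ..., a_6; the period length is 6.
So sqrt(111) = [10; (1, 1, 6, 1, 1, 20)] with period length k = 6.
k is even, so the fundamental solution of x^2 - 111y^2 = 1 is (p_{k-1}, q_{k-1}) = (p_5, q_5); compute convergents through index 5.
Convergents (p_i = a_i*p_{i-1} + p_{i-2}, q_i = a_i*q_{i-1} + q_{i-2} with p_{-2}=0, p_{-1}=1, q_{-2}=1, q_{-1}=0):
  i=0: a_0=10, p_0 = 10*1 + 0 = 10, q_0 = 10*0 + 1 = 1.
  i=1: a_1=1, p_1 = 1*10 + 1 = 11, q_1 = 1*1 + 0 = 1.
  i=2: a_2=1, p_2 = 1*11 + 10 = 21, q_2 = 1*1 + 1 = 2.
  i=3: a_3=6, p_3 = 6*21 + 11 = 137, q_3 = 6*2 + 1 = 13.
  i=4: a_4=1, p_4 = 1*137 + 21 = 158, q_4 = 1*13 + 2 = 15.
  i=5: a_5=1, p_5 = 1*158 + 137 = 295, q_5 = 1*15 + 13 = 28.
Check: 295^2 - 111*28^2 = 87025 - 87024 = 1, so (x, y) = (295, 28) solves the equation, and by the theorem it is the least positive solution.

(x, y) = (295, 28)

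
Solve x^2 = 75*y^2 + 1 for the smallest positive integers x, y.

(x, y) = (26, 3)

First expand sqrt(75) as a continued fraction. With x_i = (sqrt(75) + m_i)/d_i and (m_0, d_0) = (0, 1): a_0 = floor(sqrt(75)) = 8, since 8^2 = 64 <= 75 < 81 = 9^2.
Iterate m_{i+1} = d_i*a_i - m_i, d_{i+1} = (75 - m_{i+1}^2)/d_i, a_{i+1} = floor((a_0 + m_{i+1})/d_{i+1}):
  m_1 = 1*8 - 0 = 8, d_1 = (75 - 8^2)/1 = 11/1 = 11, a_1 = floor((8 + 8)/11) = 1.
  m_2 = 11*1 - 8 = 3, d_2 = (75 - 3^2)/11 = 66/11 = 6, a_2 = floor((8 + 3)/6) = 1.
  m_3 = 6*1 - 3 = 3, d_3 = (75 - 3^2)/6 = 66/6 = 11, a_3 = floor((8 + 3)/11) = 1.
  m_4 = 11*1 - 3 = 8, d_4 = (75 - 8^2)/11 = 11/11 = 1, a_4 = floor((8 + 8)/1) = 16.
  m_5 = 1*16 - 8 = 8, d_5 = (75 - 8^2)/1 = 11/1 = 11: (m_5, d_5) = (m_1, d_1) = (8, 11), so from here the quotients repeat a_1, ..., a_4; the period length is 4.
So sqrt(75) = [8; (1, 1, 1, 16)] with period length k = 4.
k is even, so the fundamental solution of x^2 - 75y^2 = 1 is (p_{k-1}, q_{k-1}) = (p_3, q_3); compute convergents through index 3.
Convergents (p_i = a_i*p_{i-1} + p_{i-2}, q_i = a_i*q_{i-1} + q_{i-2} with p_{-2}=0, p_{-1}=1, q_{-2}=1, q_{-1}=0):
  i=0: a_0=8, p_0 = 8*1 + 0 = 8, q_0 = 8*0 + 1 = 1.
  i=1: a_1=1, p_1 = 1*8 + 1 = 9, q_1 = 1*1 + 0 = 1.
  i=2: a_2=1, p_2 = 1*9 + 8 = 17, q_2 = 1*1 + 1 = 2.
  i=3: a_3=1, p_3 = 1*17 + 9 = 26, q_3 = 1*2 + 1 = 3.
Check: 26^2 - 75*3^2 = 676 - 675 = 1, so (x, y) = (26, 3) solves the equation, and by the theorem it is the least positive solution.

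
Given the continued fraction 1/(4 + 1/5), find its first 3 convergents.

Using the convergent recurrence p_i = a_i*p_{i-1} + p_{i-2}, q_i = a_i*q_{i-1} + q_{i-2} with p_{-2}=0, p_{-1}=1, q_{-2}=1, q_{-1}=0:
  i=0: a_0=0, p_0 = 0*1 + 0 = 0, q_0 = 0*0 + 1 = 1.
  i=1: a_1=4, p_1 = 4*0 + 1 = 1, q_1 = 4*1 + 0 = 4.
  i=2: a_2=5, p_2 = 5*1 + 0 = 5, q_2 = 5*4 + 1 = 21.

0/1, 1/4, 5/21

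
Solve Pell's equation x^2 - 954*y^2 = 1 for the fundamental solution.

(x, y) = (32080051, 1038630)

First expand sqrt(954) as a continued fraction. With x_i = (sqrt(954) + m_i)/d_i and (m_0, d_0) = (0, 1): a_0 = floor(sqrt(954)) = 30, since 30^2 = 900 <= 954 < 961 = 31^2.
Iterate m_{i+1} = d_i*a_i - m_i, d_{i+1} = (954 - m_{i+1}^2)/d_i, a_{i+1} = floor((a_0 + m_{i+1})/d_{i+1}):
  m_1 = 1*30 - 0 = 30, d_1 = (954 - 30^2)/1 = 54/1 = 54, a_1 = floor((30 + 30)/54) = 1.
  m_2 = 54*1 - 30 = 24, d_2 = (954 - 24^2)/54 = 378/54 = 7, a_2 = floor((30 + 24)/7) = 7.
  m_3 = 7*7 - 24 = 25, d_3 = (954 - 25^2)/7 = 329/7 = 47, a_3 = floor((30 + 25)/47) = 1.
  m_4 = 47*1 - 25 = 22, d_4 = (954 - 22^2)/47 = 470/47 = 10, a_4 = floor((30 + 22)/10) = 5.
  m_5 = 10*5 - 22 = 28, d_5 = (954 - 28^2)/10 = 170/10 = 17, a_5 = floor((30 + 28)/17) = 3.
  m_6 = 17*3 - 28 = 23, d_6 = (954 - 23^2)/17 = 425/17 = 25, a_6 = floor((30 + 23)/25) = 2.
  m_7 = 25*2 - 23 = 27, d_7 = (954 - 27^2)/25 = 225/25 = 9, a_7 = floor((30 + 27)/9) = 6.
  m_8 = 9*6 - 27 = 27, d_8 = (954 - 27^2)/9 = 225/9 = 25, a_8 = floor((30 + 27)/25) = 2.
  m_9 = 25*2 - 27 = 23, d_9 = (954 - 23^2)/25 = 425/25 = 17, a_9 = floor((30 + 23)/17) = 3.
  m_10 = 17*3 - 23 = 28, d_10 = (954 - 28^2)/17 = 170/17 = 10, a_10 = floor((30 + 28)/10) = 5.
  m_11 = 10*5 - 28 = 22, d_11 = (954 - 22^2)/10 = 470/10 = 47, a_11 = floor((30 + 22)/47) = 1.
  m_12 = 47*1 - 22 = 25, d_12 = (954 - 25^2)/47 = 329/47 = 7, a_12 = floor((30 + 25)/7) = 7.
  m_13 = 7*7 - 25 = 24, d_13 = (954 - 24^2)/7 = 378/7 = 54, a_13 = floor((30 + 24)/54) = 1.
  m_14 = 54*1 - 24 = 30, d_14 = (954 - 30^2)/54 = 54/54 = 1, a_14 = floor((30 + 30)/1) = 60.
  m_15 = 1*60 - 30 = 30, d_15 = (954 - 30^2)/1 = 54/1 = 54: (m_15, d_15) = (m_1, d_1) = (30, 54), so from here the quotients repeat a_1, ..., a_14; the period length is 14.
So sqrt(954) = [30; (1, 7, 1, 5, 3, 2, 6, 2, 3, 5, 1, 7, 1, 60)] with period length k = 14.
k is even, so the fundamental solution of x^2 - 954y^2 = 1 is (p_{k-1}, q_{k-1}) = (p_13, q_13); compute convergents through index 13.
Convergents (p_i = a_i*p_{i-1} + p_{i-2}, q_i = a_i*q_{i-1} + q_{i-2} with p_{-2}=0, p_{-1}=1, q_{-2}=1, q_{-1}=0):
  i=0: a_0=30, p_0 = 30*1 + 0 = 30, q_0 = 30*0 + 1 = 1.
  i=1: a_1=1, p_1 = 1*30 + 1 = 31, q_1 = 1*1 + 0 = 1.
  i=2: a_2=7, p_2 = 7*31 + 30 = 247, q_2 = 7*1 + 1 = 8.
  i=3: a_3=1, p_3 = 1*247 + 31 = 278, q_3 = 1*8 + 1 = 9.
  i=4: a_4=5, p_4 = 5*278 + 247 = 1637, q_4 = 5*9 + 8 = 53.
  i=5: a_5=3, p_5 = 3*1637 + 278 = 5189, q_5 = 3*53 + 9 = 168.
  i=6: a_6=2, p_6 = 2*5189 + 1637 = 12015, q_6 = 2*168 + 53 = 389.
  i=7: a_7=6, p_7 = 6*12015 + 5189 = 77279, q_7 = 6*389 + 168 = 2502.
  i=8: a_8=2, p_8 = 2*77279 + 12015 = 166573, q_8 = 2*2502 + 389 = 5393.
  i=9: a_9=3, p_9 = 3*166573 + 77279 = 576998, q_9 = 3*5393 + 2502 = 18681.
  i=10: a_10=5, p_10 = 5*576998 + 166573 = 3051563, q_10 = 5*18681 + 5393 = 98798.
  i=11: a_11=1, p_11 = 1*3051563 + 576998 = 3628561, q_11 = 1*98798 + 18681 = 117479.
  i=12: a_12=7, p_12 = 7*3628561 + 3051563 = 28451490, q_12 = 7*117479 + 98798 = 921151.
  i=13: a_13=1, p_13 = 1*28451490 + 3628561 = 32080051, q_13 = 1*921151 + 117479 = 1038630.
Check: 32080051^2 - 954*1038630^2 = 1029129672162601 - 1029129672162600 = 1, so (x, y) = (32080051, 1038630) solves the equation, and by the theorem it is the least positive solution.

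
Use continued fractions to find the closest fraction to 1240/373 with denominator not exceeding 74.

Expand x = 1240/373 as a continued fraction with the Euclidean algorithm:
  1240 = 3*373 + 121, so a_0 = 3.
  373 = 3*121 + 10, so a_1 = 3.
  121 = 12*10 + 1, so a_2 = 12.
  10 = 10*1 + 0, so a_3 = 10.
so x = [3; 3, 12, 10].
Convergents (p_i = a_i*p_{i-1} + p_{i-2}, q_i = a_i*q_{i-1} + q_{i-2} with p_{-2}=0, p_{-1}=1, q_{-2}=1, q_{-1}=0), until the denominator exceeds 74:
  i=0: a_0=3, p_0 = 3*1 + 0 = 3, q_0 = 3*0 + 1 = 1.
  i=1: a_1=3, p_1 = 3*3 + 1 = 10, q_1 = 3*1 + 0 = 3.
  i=2: a_2=12, p_2 = 12*10 + 3 = 123, q_2 = 12*3 + 1 = 37.
  i=3: a_3=10, p_3 = 10*123 + 10 = 1240, q_3 = 10*37 + 3 = 373.
q_3 = 373 > 74, so the last convergent with denominator <= 74 is p_2/q_2 = 123/37.
The closest fraction with denominator <= 74 is either p_2/q_2 or the intermediate fraction (k*p_2 + p_1)/(k*q_2 + q_1) with the largest k >= 1 whose denominator stays <= 74; these approach x as k grows, and every other convergent or intermediate fraction in range is farther away.
Largest k: floor((74 - q_1)/q_2) = floor((74 - 3)/37) = 1.
That gives (1*123 + 10)/(1*37 + 3) = 133/40.
Compare the errors: |x - 123/37| = |1240*37 - 123*373|/(373*37) = 1/13801, and |x - 133/40| = |1240*40 - 133*373|/(373*40) = 9/14920.
Cross-multiplying, 1*14920 = 14920 < 124209 = 9*13801, so 1/13801 is smaller: the convergent 123/37 is closer to x than 133/40.

123/37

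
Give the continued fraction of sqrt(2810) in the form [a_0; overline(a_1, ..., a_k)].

Write x_i = (sqrt(2810) + m_i)/d_i with (m_0, d_0) = (0, 1). a_0 = floor(sqrt(2810)) = 53, since 53^2 = 2809 <= 2810 < 2916 = 54^2.
Iterate m_{i+1} = d_i*a_i - m_i, d_{i+1} = (2810 - m_{i+1}^2)/d_i, a_{i+1} = floor((a_0 + m_{i+1})/d_{i+1}):
  m_1 = 1*53 - 0 = 53, d_1 = (2810 - 53^2)/1 = 1/1 = 1, a_1 = floor((53 + 53)/1) = 106.
  m_2 = 1*106 - 53 = 53, d_2 = (2810 - 53^2)/1 = 1/1 = 1: (m_2, d_2) = (m_1, d_1) = (53, 1), so from here the quotient a_1 repeats; the period length is 1.
Hence the expansion of sqrt(2810) is a_0 = 53 followed by the repeating block 106 (period 1).

[53; overline(106)]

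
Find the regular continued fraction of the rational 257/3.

[85; 1, 2]

Run the Euclidean algorithm on 257 and 3; the successive quotients are the partial quotients a_0, a_1, ... (each step inverts the fractional part left over by the previous one):
  257 = 85*3 + 2, so a_0 = 85.
  3 = 1*2 + 1, so a_1 = 1.
  2 = 2*1 + 0, so a_2 = 2.
The remainder reaches 0 after 3 divisions, so the expansion has 3 partial quotients, read off in order.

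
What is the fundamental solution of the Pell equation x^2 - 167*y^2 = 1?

First expand sqrt(167) as a continued fraction. With x_i = (sqrt(167) + m_i)/d_i and (m_0, d_0) = (0, 1): a_0 = floor(sqrt(167)) = 12, since 12^2 = 144 <= 167 < 169 = 13^2.
Iterate m_{i+1} = d_i*a_i - m_i, d_{i+1} = (167 - m_{i+1}^2)/d_i, a_{i+1} = floor((a_0 + m_{i+1})/d_{i+1}):
  m_1 = 1*12 - 0 = 12, d_1 = (167 - 12^2)/1 = 23/1 = 23, a_1 = floor((12 + 12)/23) = 1.
  m_2 = 23*1 - 12 = 11, d_2 = (167 - 11^2)/23 = 46/23 = 2, a_2 = floor((12 + 11)/2) = 11.
  m_3 = 2*11 - 11 = 11, d_3 = (167 - 11^2)/2 = 46/2 = 23, a_3 = floor((12 + 11)/23) = 1.
  m_4 = 23*1 - 11 = 12, d_4 = (167 - 12^2)/23 = 23/23 = 1, a_4 = floor((12 + 12)/1) = 24.
  m_5 = 1*24 - 12 = 12, d_5 = (167 - 12^2)/1 = 23/1 = 23: (m_5, d_5) = (m_1, d_1) = (12, 23), so from here the quotients repeat a_1, ..., a_4; the period length is 4.
So sqrt(167) = [12; (1, 11, 1, 24)] with period length k = 4.
k is even, so the fundamental solution of x^2 - 167y^2 = 1 is (p_{k-1}, q_{k-1}) = (p_3, q_3); compute convergents through index 3.
Convergents (p_i = a_i*p_{i-1} + p_{i-2}, q_i = a_i*q_{i-1} + q_{i-2} with p_{-2}=0, p_{-1}=1, q_{-2}=1, q_{-1}=0):
  i=0: a_0=12, p_0 = 12*1 + 0 = 12, q_0 = 12*0 + 1 = 1.
  i=1: a_1=1, p_1 = 1*12 + 1 = 13, q_1 = 1*1 + 0 = 1.
  i=2: a_2=11, p_2 = 11*13 + 12 = 155, q_2 = 11*1 + 1 = 12.
  i=3: a_3=1, p_3 = 1*155 + 13 = 168, q_3 = 1*12 + 1 = 13.
Check: 168^2 - 167*13^2 = 28224 - 28223 = 1, so (x, y) = (168, 13) solves the equation, and by the theorem it is the least positive solution.

(x, y) = (168, 13)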